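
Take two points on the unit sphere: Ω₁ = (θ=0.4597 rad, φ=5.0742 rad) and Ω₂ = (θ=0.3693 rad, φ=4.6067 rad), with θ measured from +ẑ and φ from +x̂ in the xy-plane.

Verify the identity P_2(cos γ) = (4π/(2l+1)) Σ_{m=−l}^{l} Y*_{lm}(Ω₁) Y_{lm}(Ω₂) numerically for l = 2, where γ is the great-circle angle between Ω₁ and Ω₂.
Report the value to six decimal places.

0.936875

Expand P_2 via completeness: Σ_{m} conj(Y_{2,m}) at Ω₁ times Y_{2,m} at Ω₂ —
  m=-2: (-0.056984, -0.050345) × (-0.049209, -0.010559) = (0.002273, 0.003079)  (running Σ = (0.002273, 0.003079))
  m=-1: (0.108732, -0.287292) × (-0.027434, 0.258609) = (0.071313, 0.036001)  (running Σ = (0.073586, 0.039080))
  m=0: (0.444527, -0.000000) × (0.507502, 0.000000) = (0.225599, 0.000000)  (running Σ = (0.299185, 0.039080))
  m=1: (-0.108732, -0.287292) × (0.027434, 0.258609) = (0.071313, -0.036001)  (running Σ = (0.370498, 0.003079))
  m=2: (-0.056984, 0.050345) × (-0.049209, 0.010559) = (0.002273, -0.003079)  (running Σ = (0.372771, 0.000000))
Total Σ_m = (0.372771, 0.000000). Multiply by 2.513274: (0.936875, 0.000000). P_2(cos γ) = 0.936875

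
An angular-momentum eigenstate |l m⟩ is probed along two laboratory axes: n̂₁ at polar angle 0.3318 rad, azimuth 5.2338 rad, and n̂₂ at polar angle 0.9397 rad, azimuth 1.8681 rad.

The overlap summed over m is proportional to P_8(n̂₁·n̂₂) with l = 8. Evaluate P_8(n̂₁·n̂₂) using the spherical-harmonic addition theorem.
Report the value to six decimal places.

Addition theorem: P_8(cos γ) = (4π/17) Σ_m Y*_{lm}(Ω₁) Y_{lm}(Ω₂), m = −8…8:
  m=-8: (-0.000034, -0.000056) × (-0.067255, -0.064329) = (-0.000001, 0.000006)  (running Σ = (-0.000001, 0.000006))
  m=-7: (0.000369, -0.000663) × (0.237389, -0.132888) = (-0.000000, -0.000206)  (running Σ = (-0.000002, -0.000200))
  m=-6: (0.005580, -0.000073) × (0.093069, 0.430261) = (0.000551, 0.002394)  (running Σ = (0.000549, 0.002193))
  m=-5: (0.014951, 0.025255) × (-0.364457, -0.030789) = (-0.004672, -0.009665)  (running Σ = (-0.004123, -0.007471))
  m=-4: (-0.055697, 0.098449) × (-0.009294, 0.023164) = (-0.001763, -0.002205)  (running Σ = (-0.005885, -0.009676))
  m=-3: (-0.311739, 0.002046) × (-0.279662, -0.225637) = (0.087643, 0.069768)  (running Σ = (0.081758, 0.060091))
  m=-2: (-0.282325, -0.484098) × (0.140944, -0.095314) = (-0.085933, -0.041321)  (running Σ = (-0.004175, 0.018770))
  m=-1: (0.236567, -0.411824) × (-0.084799, -0.276773) = (-0.134042, -0.030553)  (running Σ = (-0.138218, -0.011783))
  m=0: (-0.227662, -0.000000) × (0.217629, 0.000000) = (-0.049546, -0.000000)  (running Σ = (-0.187763, -0.011783))
  m=1: (-0.236567, -0.411824) × (0.084799, -0.276773) = (-0.134042, 0.030553)  (running Σ = (-0.321806, 0.018770))
  m=2: (-0.282325, 0.484098) × (0.140944, 0.095314) = (-0.085933, 0.041321)  (running Σ = (-0.407739, 0.060091))
  m=3: (0.311739, 0.002046) × (0.279662, -0.225637) = (0.087643, -0.069768)  (running Σ = (-0.320096, -0.009676))
  m=4: (-0.055697, -0.098449) × (-0.009294, -0.023164) = (-0.001763, 0.002205)  (running Σ = (-0.321858, -0.007471))
  m=5: (-0.014951, 0.025255) × (0.364457, -0.030789) = (-0.004672, 0.009665)  (running Σ = (-0.326530, 0.002193))
  m=6: (0.005580, 0.000073) × (0.093069, -0.430261) = (0.000551, -0.002394)  (running Σ = (-0.325979, -0.000200))
  m=7: (-0.000369, -0.000663) × (-0.237389, -0.132888) = (-0.000000, 0.000206)  (running Σ = (-0.325980, 0.000006))
  m=8: (-0.000034, 0.000056) × (-0.067255, 0.064329) = (-0.000001, -0.000006)  (running Σ = (-0.325981, -0.000000))
Σ over m = (-0.325981, -0.000000); ×(4π/17) → (-0.240964, -0.000000). Real part: -0.240964

-0.240964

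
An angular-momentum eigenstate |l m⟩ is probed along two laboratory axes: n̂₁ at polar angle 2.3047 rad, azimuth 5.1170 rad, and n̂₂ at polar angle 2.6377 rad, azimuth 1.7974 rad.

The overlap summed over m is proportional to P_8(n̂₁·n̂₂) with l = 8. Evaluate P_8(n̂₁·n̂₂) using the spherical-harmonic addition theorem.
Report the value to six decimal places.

Expand P_8 via completeness: Σ_{m} conj(Y_{8,m}) at Ω₁ times Y_{8,m} at Ω₂ —
  m=-8: Y*=(-0.047432, -0.004534)  Y=(-0.000365, -0.001478)  product (0.000011, 0.000072)
  m=-7: Y*=(0.052330, 0.163751)  Y=(-0.011045, 0.000170)  product (-0.000606, -0.001800)
  m=-6: Y*=(0.273248, -0.236736)  Y=(-0.010500, 0.048982)  product (0.008727, 0.015870)
  m=-5: Y*=(-0.412423, -0.200373)  Y=(0.143911, 0.067360)  product (-0.045855, -0.056617)
  m=-4: Y*=(-0.011841, 0.248323)  Y=(0.218648, -0.279191)  product (0.066740, 0.057601)
  m=-3: Y*=(-0.182962, 0.068234)  Y=(-0.324590, -0.401547)  product (0.086787, 0.051320)
  m=-2: Y*=(0.253332, 0.265700)  Y=(-0.317816, 0.154782)  product (-0.121639, -0.045232)
  m=-1: Y*=(-0.012322, 0.028774)  Y=(-0.043775, -0.189859)  product (0.006002, 0.001080)
  m=+0: Y*=(0.368635, -0.000000)  Y=(-0.431850, 0.000000)  product (-0.159195, 0.000000)
  m=+1: Y*=(0.012322, 0.028774)  Y=(0.043775, -0.189859)  product (0.006002, -0.001080)
  m=+2: Y*=(0.253332, -0.265700)  Y=(-0.317816, -0.154782)  product (-0.121639, 0.045232)
  m=+3: Y*=(0.182962, 0.068234)  Y=(0.324590, -0.401547)  product (0.086787, -0.051320)
  m=+4: Y*=(-0.011841, -0.248323)  Y=(0.218648, 0.279191)  product (0.066740, -0.057601)
  m=+5: Y*=(0.412423, -0.200373)  Y=(-0.143911, 0.067360)  product (-0.045855, 0.056617)
  m=+6: Y*=(0.273248, 0.236736)  Y=(-0.010500, -0.048982)  product (0.008727, -0.015870)
  m=+7: Y*=(-0.052330, 0.163751)  Y=(0.011045, 0.000170)  product (-0.000606, 0.001800)
  m=+8: Y*=(-0.047432, 0.004534)  Y=(-0.000365, 0.001478)  product (0.000011, -0.000072)
Total Σ_m = (-0.158861, 0.000000). Multiply by 0.739198: (-0.117429, 0.000000). P_8(cos γ) = -0.117429

-0.117429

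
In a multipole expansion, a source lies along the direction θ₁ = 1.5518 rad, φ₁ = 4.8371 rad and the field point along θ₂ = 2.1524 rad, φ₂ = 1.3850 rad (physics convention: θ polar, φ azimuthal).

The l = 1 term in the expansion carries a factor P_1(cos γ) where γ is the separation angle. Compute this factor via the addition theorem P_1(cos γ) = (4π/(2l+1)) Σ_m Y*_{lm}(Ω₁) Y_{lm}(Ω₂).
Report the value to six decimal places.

Term-by-term m-sum for l=1 (normalisation 4π/3 = 4.188790):
  [-1]  conj(Y_{1,-1})(Ω₁) = 0.04297 - 0.34275j ; Y_{1,-1}(Ω₂) = 0.05333 - 0.28372j ; Δ = -0.09495 - 0.03047j
  [+0]  conj(Y_{1,0})(Ω₁) = 0.00928 + 0.00000j ; Y_{1,0}(Ω₂) = -0.26842 + 0.00000j ; Δ = -0.00249 + 0.00000j
  [+1]  conj(Y_{1,1})(Ω₁) = -0.04297 - 0.34275j ; Y_{1,1}(Ω₂) = -0.05333 - 0.28372j ; Δ = -0.09495 + 0.03047j
Accumulated sum -0.19240 + 0.00000j; after 4π/(2l+1) scaling, -0.80592 + 0.00000j ⇒ P_1 = -0.805916

-0.805916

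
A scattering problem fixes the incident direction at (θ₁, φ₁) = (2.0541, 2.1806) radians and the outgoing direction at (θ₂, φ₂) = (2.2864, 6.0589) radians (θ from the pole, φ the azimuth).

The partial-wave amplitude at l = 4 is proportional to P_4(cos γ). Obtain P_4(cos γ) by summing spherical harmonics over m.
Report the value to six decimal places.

0.245214

Term-by-term m-sum for l=4 (normalisation 4π/9 = 1.396263):
  m=-4: Y*=-0.20765 + 0.17575j  Y=0.08956 + 0.11220j  product -0.03832 - 0.00756j
  m=-3: Y*=-0.39039 - 0.10327j  Y=-0.27605 - 0.21999j  product 0.08505 + 0.11439j
  m=-2: Y*=-0.04617 - 0.12601j  Y=0.34560 + 0.16634j  product 0.00500 - 0.05123j
  m=-1: Y*=-0.16593 + 0.23751j  Y=-0.00297 - 0.00068j  product 0.00065 - 0.00059j
  m=+0: Y*=-0.19532 + 0.00000j  Y=-0.36268 + 0.00000j  product 0.07084 + 0.00000j
  m=+1: Y*=0.16593 + 0.23751j  Y=0.00297 - 0.00068j  product 0.00065 + 0.00059j
  m=+2: Y*=-0.04617 + 0.12601j  Y=0.34560 - 0.16634j  product 0.00500 + 0.05123j
  m=+3: Y*=0.39039 - 0.10327j  Y=0.27605 - 0.21999j  product 0.08505 - 0.11439j
  m=+4: Y*=-0.20765 - 0.17575j  Y=0.08956 - 0.11220j  product -0.03832 + 0.00756j
Σ over m = 0.17562 - 0.00000j; ×(4π/9) → 0.24521 - 0.00000j. Real part: 0.245214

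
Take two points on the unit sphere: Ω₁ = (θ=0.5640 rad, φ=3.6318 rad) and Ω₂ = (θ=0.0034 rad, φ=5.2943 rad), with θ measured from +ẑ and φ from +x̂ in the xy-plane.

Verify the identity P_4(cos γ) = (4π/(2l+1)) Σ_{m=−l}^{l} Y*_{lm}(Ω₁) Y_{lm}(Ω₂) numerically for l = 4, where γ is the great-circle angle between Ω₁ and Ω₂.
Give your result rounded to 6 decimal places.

Term-by-term m-sum for l=4 (normalisation 4π/9 = 1.396263):
  m=-4: -0.013740+0.033424i × -0.000000-0.000000i = +0.000000-0.000000i  (running Σ = +0.000000-0.000000i)
  m=-3: -0.016161-0.160784i × -0.000000+0.000000i = +0.000000+0.000000i  (running Σ = +0.000000+0.000000i)
  m=-2: +0.212844+0.317626i × -0.000009+0.000021i = -0.000009+0.000002i  (running Σ = -0.000009+0.000002i)
  m=-1: -0.377053-0.201216i × +0.003536+0.005375i = -0.000252-0.002738i  (running Σ = -0.000261-0.002737i)
  m=0: -0.060559-0.000000i × +0.846235+0.000000i = -0.051247-0.000000i  (running Σ = -0.051507-0.002737i)
  m=1: +0.377053-0.201216i × -0.003536+0.005375i = -0.000252+0.002738i  (running Σ = -0.051759+0.000002i)
  m=2: +0.212844-0.317626i × -0.000009-0.000021i = -0.000009-0.000002i  (running Σ = -0.051768+0.000000i)
  m=3: +0.016161-0.160784i × +0.000000+0.000000i = +0.000000-0.000000i  (running Σ = -0.051768-0.000000i)
  m=4: -0.013740-0.033424i × -0.000000+0.000000i = +0.000000+0.000000i  (running Σ = -0.051768+0.000000i)
Accumulated sum -0.051768+0.000000i; after 4π/(2l+1) scaling, -0.072282+0.000000i ⇒ P_4 = -0.072282

-0.072282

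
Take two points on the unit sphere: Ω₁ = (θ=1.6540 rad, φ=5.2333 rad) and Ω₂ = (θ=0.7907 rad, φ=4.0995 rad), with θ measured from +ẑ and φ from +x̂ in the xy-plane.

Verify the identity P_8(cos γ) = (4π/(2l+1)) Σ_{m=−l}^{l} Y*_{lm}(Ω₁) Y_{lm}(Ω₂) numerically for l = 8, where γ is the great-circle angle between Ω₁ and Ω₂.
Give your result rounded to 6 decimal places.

Summing Y*_{l m}(θ₁,φ₁)·Y_{l m}(θ₂,φ₂) over m ∈ [−8, 8]; prefactor 4π/(2·8+1) = 0.739198:
  term(m=-8) = (-0.015799, 0.005846)   from Y*(Ω₁)=(-0.259945, -0.428680), Y(Ω₂)=(0.006370, -0.032993)
  term(m=-7) = (0.001835, -0.022166)   from Y*(Ω₁)=(-0.080879, 0.146380), Y(Ω₂)=(-0.121316, 0.054492)
  term(m=-6) = (-0.089444, -0.051166)   from Y*(Ω₁)=(-0.330432, 0.005329), Y(Ω₂)=(0.268121, 0.159171)
  term(m=-5) = (0.072141, -0.050872)   from Y*(Ω₁)=(0.098417, 0.165293), Y(Ω₂)=(-0.035366, -0.457503)
  term(m=-4) = (-0.016921, -0.094495)   from Y*(Ω₁)=(-0.134812, 0.239408), Y(Ω₂)=(-0.269462, 0.222413)
  term(m=-3) = (-0.013743, -0.003653)   from Y*(Ω₁)=(0.202749, -0.001635), Y(Ω₂)=(-0.067633, -0.018563)
  term(m=-2) = (-0.061544, 0.073543)   from Y*(Ω₁)=(0.125900, 0.215383), Y(Ω₂)=(0.130005, 0.361735)
  term(m=-1) = (-0.009955, -0.021312)   from Y*(Ω₁)=(0.102930, -0.179392), Y(Ω₂)=(0.065423, -0.093032)
  term(m=+0) = (0.085276, 0.000000)   from Y*(Ω₁)=(0.241926, -0.000000), Y(Ω₂)=(0.352487, 0.000000)
  term(m=+1) = (-0.009955, 0.021312)   from Y*(Ω₁)=(-0.102930, -0.179392), Y(Ω₂)=(-0.065423, -0.093032)
  term(m=+2) = (-0.061544, -0.073543)   from Y*(Ω₁)=(0.125900, -0.215383), Y(Ω₂)=(0.130005, -0.361735)
  term(m=+3) = (-0.013743, 0.003653)   from Y*(Ω₁)=(-0.202749, -0.001635), Y(Ω₂)=(0.067633, -0.018563)
  term(m=+4) = (-0.016921, 0.094495)   from Y*(Ω₁)=(-0.134812, -0.239408), Y(Ω₂)=(-0.269462, -0.222413)
  term(m=+5) = (0.072141, 0.050872)   from Y*(Ω₁)=(-0.098417, 0.165293), Y(Ω₂)=(0.035366, -0.457503)
  term(m=+6) = (-0.089444, 0.051166)   from Y*(Ω₁)=(-0.330432, -0.005329), Y(Ω₂)=(0.268121, -0.159171)
  term(m=+7) = (0.001835, 0.022166)   from Y*(Ω₁)=(0.080879, 0.146380), Y(Ω₂)=(0.121316, 0.054492)
  term(m=+8) = (-0.015799, -0.005846)   from Y*(Ω₁)=(-0.259945, 0.428680), Y(Ω₂)=(0.006370, 0.032993)
Accumulated sum (-0.181583, -0.000000); after 4π/(2l+1) scaling, (-0.134226, -0.000000) ⇒ P_8 = -0.134226

-0.134226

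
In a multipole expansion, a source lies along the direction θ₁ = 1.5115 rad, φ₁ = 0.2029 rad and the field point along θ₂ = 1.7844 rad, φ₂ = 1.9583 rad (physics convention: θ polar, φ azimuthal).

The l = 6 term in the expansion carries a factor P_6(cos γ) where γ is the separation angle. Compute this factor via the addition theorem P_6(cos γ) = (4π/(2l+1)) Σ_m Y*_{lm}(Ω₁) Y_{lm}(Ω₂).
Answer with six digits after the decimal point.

-0.097340

Summing Y*_{l m}(θ₁,φ₁)·Y_{l m}(θ₂,φ₂) over m ∈ [−6, 6]; prefactor 4π/(2·6+1) = 0.966644:
  m=-6: 0.16543 + 0.44847j × 0.28816 + 0.30671j = -0.08988 + 0.17997j  (running Σ = -0.08988 + 0.17997j)
  m=-5: 0.05191 + 0.08348j × 0.29520 - 0.11338j = 0.02479 + 0.01876j  (running Σ = -0.06509 + 0.19873j)
  m=-4: -0.23444 - 0.24706j × -0.00342 + 0.16454j = 0.04145 - 0.03773j  (running Σ = -0.02364 + 0.16100j)
  m=-3: -0.09329 - 0.06502j × 0.29639 + 0.12822j = -0.01931 - 0.03123j  (running Σ = -0.04295 + 0.12977j)
  m=-2: 0.27946 + 0.12007j × -0.05728 + 0.05611j = -0.02275 + 0.00880j  (running Σ = -0.06570 + 0.13857j)
  m=-1: 0.11685 + 0.02404j × 0.11993 + 0.29383j = 0.00695 + 0.03722j  (running Σ = -0.05875 + 0.17579j)
  m=0: -0.29465 + 0.00000j × -0.05701 + 0.00000j = 0.01680 + 0.00000j  (running Σ = -0.04195 + 0.17579j)
  m=1: -0.11685 + 0.02404j × -0.11993 + 0.29383j = 0.00695 - 0.03722j  (running Σ = -0.03500 + 0.13857j)
  m=2: 0.27946 - 0.12007j × -0.05728 - 0.05611j = -0.02275 - 0.00880j  (running Σ = -0.05775 + 0.12977j)
  m=3: 0.09329 - 0.06502j × -0.29639 + 0.12822j = -0.01931 + 0.03123j  (running Σ = -0.07706 + 0.16100j)
  m=4: -0.23444 + 0.24706j × -0.00342 - 0.16454j = 0.04145 + 0.03773j  (running Σ = -0.03561 + 0.19873j)
  m=5: -0.05191 + 0.08348j × -0.29520 - 0.11338j = 0.02479 - 0.01876j  (running Σ = -0.01082 + 0.17997j)
  m=6: 0.16543 - 0.44847j × 0.28816 - 0.30671j = -0.08988 - 0.17997j  (running Σ = -0.10070 + 0.00000j)
Accumulated sum -0.10070 + 0.00000j; after 4π/(2l+1) scaling, -0.09734 + 0.00000j ⇒ P_6 = -0.097340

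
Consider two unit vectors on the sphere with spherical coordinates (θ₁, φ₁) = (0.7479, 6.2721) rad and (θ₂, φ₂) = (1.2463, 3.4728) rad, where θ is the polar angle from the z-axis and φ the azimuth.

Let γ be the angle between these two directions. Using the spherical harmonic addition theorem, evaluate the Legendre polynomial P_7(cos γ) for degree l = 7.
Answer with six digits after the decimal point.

0.078936

Summing Y*_{l m}(θ₁,φ₁)·Y_{l m}(θ₂,φ₂) over m ∈ [−7, 7]; prefactor 4π/(2·7+1) = 0.837758:
  m=-7: 0.03355 - 0.00261j × 0.23362 + 0.25196j = 0.00850 + 0.00784j  (running Σ = 0.00850 + 0.00784j)
  m=-6: 0.13543 - 0.00902j × -0.17494 - 0.39551j = -0.02726 - 0.05199j  (running Σ = -0.01877 - 0.04414j)
  m=-5: 0.31915 - 0.01771j × 0.00768 + 0.08991j = 0.00404 + 0.02856j  (running Σ = -0.01472 - 0.01559j)
  m=-4: 0.45846 - 0.02034j × -0.07717 + 0.30741j = -0.02913 + 0.14250j  (running Σ = -0.04385 + 0.12692j)
  m=-3: 0.30732 - 0.01022j × 0.11470 - 0.17615j = 0.03345 - 0.05531j  (running Σ = -0.01040 + 0.07161j)
  m=-2: -0.14921 + 0.00331j × 0.18713 - 0.14596j = -0.02744 + 0.02240j  (running Σ = -0.03784 + 0.09401j)
  m=-1: -0.38343 + 0.00425j × -0.23237 + 0.07991j = 0.08876 - 0.03163j  (running Σ = 0.05092 + 0.06238j)
  m=0: 0.03608 + 0.00000j × -0.21095 + 0.00000j = -0.00761 + 0.00000j  (running Σ = 0.04331 + 0.06238j)
  m=1: 0.38343 + 0.00425j × 0.23237 + 0.07991j = 0.08876 + 0.03163j  (running Σ = 0.13206 + 0.09401j)
  m=2: -0.14921 - 0.00331j × 0.18713 + 0.14596j = -0.02744 - 0.02240j  (running Σ = 0.10462 + 0.07161j)
  m=3: -0.30732 - 0.01022j × -0.11470 - 0.17615j = 0.03345 + 0.05531j  (running Σ = 0.13807 + 0.12692j)
  m=4: 0.45846 + 0.02034j × -0.07717 - 0.30741j = -0.02913 - 0.14250j  (running Σ = 0.10894 - 0.01559j)
  m=5: -0.31915 - 0.01771j × -0.00768 + 0.08991j = 0.00404 - 0.02856j  (running Σ = 0.11299 - 0.04414j)
  m=6: 0.13543 + 0.00902j × -0.17494 + 0.39551j = -0.02726 + 0.05199j  (running Σ = 0.08573 + 0.00784j)
  m=7: -0.03355 - 0.00261j × -0.23362 + 0.25196j = 0.00850 - 0.00784j  (running Σ = 0.09422 - 0.00000j)
Total Σ_m = 0.09422 - 0.00000j. Multiply by 0.837758: 0.07894 - 0.00000j. P_7(cos γ) = 0.078936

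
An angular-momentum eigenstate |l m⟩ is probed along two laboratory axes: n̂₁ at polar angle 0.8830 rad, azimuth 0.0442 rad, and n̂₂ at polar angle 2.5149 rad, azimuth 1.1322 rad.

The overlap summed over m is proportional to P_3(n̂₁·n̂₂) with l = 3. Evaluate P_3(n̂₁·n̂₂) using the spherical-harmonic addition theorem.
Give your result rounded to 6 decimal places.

Term-by-term m-sum for l=3 (normalisation 4π/7 = 1.795196):
  m=-3: 0.19076 + 0.02544j × -0.08144 + 0.02123j = -0.01608 + 0.00198j  (running Σ = -0.01608 + 0.00198j)
  m=-2: 0.38581 + 0.03419j × 0.18202 + 0.21893j = 0.06274 + 0.09069j  (running Σ = 0.04666 + 0.09267j)
  m=-1: 0.25322 + 0.01120j × 0.18354 - 0.39128j = 0.05086 - 0.09703j  (running Σ = 0.09752 - 0.00436j)
  m=0: -0.23333 + 0.00000j × -0.08472 + 0.00000j = 0.01977 + 0.00000j  (running Σ = 0.11729 - 0.00436j)
  m=1: -0.25322 + 0.01120j × -0.18354 - 0.39128j = 0.05086 + 0.09703j  (running Σ = 0.16815 + 0.09267j)
  m=2: 0.38581 - 0.03419j × 0.18202 - 0.21893j = 0.06274 - 0.09069j  (running Σ = 0.23088 + 0.00198j)
  m=3: -0.19076 + 0.02544j × 0.08144 + 0.02123j = -0.01608 - 0.00198j  (running Σ = 0.21481 - 0.00000j)
Total Σ_m = 0.21481 - 0.00000j. Multiply by 1.795196: 0.38563 - 0.00000j. P_3(cos γ) = 0.385625

0.385625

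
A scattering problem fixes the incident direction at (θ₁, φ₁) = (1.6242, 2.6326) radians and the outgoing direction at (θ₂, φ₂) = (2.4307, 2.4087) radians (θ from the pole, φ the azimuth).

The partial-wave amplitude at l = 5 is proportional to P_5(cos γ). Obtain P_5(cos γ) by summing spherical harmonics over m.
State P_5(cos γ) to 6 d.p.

-0.323376

Addition theorem: P_5(cos γ) = (4π/11) Σ_m Y*_{lm}(Ω₁) Y_{lm}(Ω₂), m = −5…5:
  [-5]  conj(Y_{5,-5})(Ω₁) = 0.38122 + 0.25892j ; Y_{5,-5}(Ω₂) = 0.04757 + 0.02742j ; Δ = 0.01103 + 0.02277j
  [-4]  conj(Y_{5,-4})(Ω₁) = 0.03494 + 0.06962j ; Y_{5,-4}(Ω₂) = 0.19719 - 0.04203j ; Δ = 0.00982 + 0.01226j
  [-3]  conj(Y_{5,-3})(Ω₁) = 0.01470 - 0.33531j ; Y_{5,-3}(Ω₂) = 0.23532 - 0.32419j ; Δ = -0.10524 - 0.08367j
  [-2]  conj(Y_{5,-2})(Ω₁) = 0.04696 - 0.07611j ; Y_{5,-2}(Ω₂) = -0.04142 - 0.39299j ; Δ = -0.03186 - 0.01530j
  [-1]  conj(Y_{5,-1})(Ω₁) = -0.26819 + 0.14966j ; Y_{5,-1}(Ω₂) = 0.01781 + 0.01603j ; Δ = -0.00718 - 0.00163j
  [+0]  conj(Y_{5,0})(Ω₁) = -0.09240 + 0.00000j ; Y_{5,0}(Ω₂) = 0.39193 + 0.00000j ; Δ = -0.03621 + 0.00000j
  [+1]  conj(Y_{5,1})(Ω₁) = 0.26819 + 0.14966j ; Y_{5,1}(Ω₂) = -0.01781 + 0.01603j ; Δ = -0.00718 + 0.00163j
  [+2]  conj(Y_{5,2})(Ω₁) = 0.04696 + 0.07611j ; Y_{5,2}(Ω₂) = -0.04142 + 0.39299j ; Δ = -0.03186 + 0.01530j
  [+3]  conj(Y_{5,3})(Ω₁) = -0.01470 - 0.33531j ; Y_{5,3}(Ω₂) = -0.23532 - 0.32419j ; Δ = -0.10524 + 0.08367j
  [+4]  conj(Y_{5,4})(Ω₁) = 0.03494 - 0.06962j ; Y_{5,4}(Ω₂) = 0.19719 + 0.04203j ; Δ = 0.00982 - 0.01226j
  [+5]  conj(Y_{5,5})(Ω₁) = -0.38122 + 0.25892j ; Y_{5,5}(Ω₂) = -0.04757 + 0.02742j ; Δ = 0.01103 - 0.02277j
Σ over m = -0.28307 + 0.00000j; ×(4π/11) → -0.32338 + 0.00000j. Real part: -0.323376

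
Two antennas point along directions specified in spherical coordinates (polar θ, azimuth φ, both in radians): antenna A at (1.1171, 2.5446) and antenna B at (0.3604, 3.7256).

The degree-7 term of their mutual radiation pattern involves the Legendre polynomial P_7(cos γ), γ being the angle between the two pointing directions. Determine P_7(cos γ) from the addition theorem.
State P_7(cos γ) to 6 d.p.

Addition theorem: P_7(cos γ) = (4π/15) Σ_m Y*_{lm}(Ω₁) Y_{lm}(Ω₂), m = −7…7:
  [-7]  conj(Y_{7,-7})(Ω₁) = +0.120517-0.204076i ; Y_{7,-7}(Ω₂) = +0.000198-0.000275i ; Δ = -0.000032-0.000074i
  [-6]  conj(Y_{7,-6})(Ω₁) = -0.391165+0.184327i ; Y_{7,-6}(Ω₂) = -0.003149+0.001194i ; Δ = +0.001012-0.001047i
  [-5]  conj(Y_{7,-5})(Ω₁) = +0.318370+0.050278i ; Y_{7,-5}(Ω₂) = +0.020271+0.004566i ; Δ = +0.006224+0.002473i
  [-4]  conj(Y_{7,-4})(Ω₁) = +0.076960+0.072218i ; Y_{7,-4}(Ω₂) = -0.061675-0.064214i ; Δ = -0.000109-0.009396i
  [-3]  conj(Y_{7,-3})(Ω₁) = -0.077231-0.345076i ; Y_{7,-3}(Ω₂) = +0.047967+0.261779i ; Δ = +0.086629-0.036770i
  [-2]  conj(Y_{7,-2})(Ω₁) = -0.017407+0.043988i ; Y_{7,-2}(Ω₂) = +0.202146-0.474437i ; Δ = +0.017351+0.017151i
  [-1]  conj(Y_{7,-1})(Ω₁) = -0.271024+0.184223i ; Y_{7,-1}(Ω₂) = -0.407777+0.269504i ; Δ = +0.060868-0.148164i
  [+0]  conj(Y_{7,0})(Ω₁) = +0.089162-0.000000i ; Y_{7,0}(Ω₂) = -0.159774+0.000000i ; Δ = -0.014246+0.000000i
  [+1]  conj(Y_{7,1})(Ω₁) = +0.271024+0.184223i ; Y_{7,1}(Ω₂) = +0.407777+0.269504i ; Δ = +0.060868+0.148164i
  [+2]  conj(Y_{7,2})(Ω₁) = -0.017407-0.043988i ; Y_{7,2}(Ω₂) = +0.202146+0.474437i ; Δ = +0.017351-0.017151i
  [+3]  conj(Y_{7,3})(Ω₁) = +0.077231-0.345076i ; Y_{7,3}(Ω₂) = -0.047967+0.261779i ; Δ = +0.086629+0.036770i
  [+4]  conj(Y_{7,4})(Ω₁) = +0.076960-0.072218i ; Y_{7,4}(Ω₂) = -0.061675+0.064214i ; Δ = -0.000109+0.009396i
  [+5]  conj(Y_{7,5})(Ω₁) = -0.318370+0.050278i ; Y_{7,5}(Ω₂) = -0.020271+0.004566i ; Δ = +0.006224-0.002473i
  [+6]  conj(Y_{7,6})(Ω₁) = -0.391165-0.184327i ; Y_{7,6}(Ω₂) = -0.003149-0.001194i ; Δ = +0.001012+0.001047i
  [+7]  conj(Y_{7,7})(Ω₁) = -0.120517-0.204076i ; Y_{7,7}(Ω₂) = -0.000198-0.000275i ; Δ = -0.000032+0.000074i
Σ over m = +0.329639-0.000000i; ×(4π/15) → +0.276158-0.000000i. Real part: 0.276158

0.276158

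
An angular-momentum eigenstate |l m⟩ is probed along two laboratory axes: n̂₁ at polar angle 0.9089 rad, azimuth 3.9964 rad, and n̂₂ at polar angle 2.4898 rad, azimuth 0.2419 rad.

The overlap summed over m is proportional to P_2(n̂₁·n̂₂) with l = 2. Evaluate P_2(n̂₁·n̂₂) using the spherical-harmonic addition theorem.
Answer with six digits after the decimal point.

0.661680

Expand P_2 via completeness: Σ_{m} conj(Y_{2,m}) at Ω₁ times Y_{2,m} at Ω₂ —
  [-2]  conj(Y_{2,-2})(Ω₁) = (-0.033259, 0.238047) ; Y_{2,-2}(Ω₂) = (0.125828, -0.066116) ; Δ = (0.011554, 0.032152)
  [-1]  conj(Y_{2,-1})(Ω₁) = (-0.245841, -0.282578) ; Y_{2,-1}(Ω₂) = (-0.361718, 0.089247) ; Δ = (0.114145, 0.080273)
  [+0]  conj(Y_{2,0})(Ω₁) = (0.042026, -0.000000) ; Y_{2,0}(Ω₂) = (0.282611, 0.000000) ; Δ = (0.011877, 0.000000)
  [+1]  conj(Y_{2,1})(Ω₁) = (0.245841, -0.282578) ; Y_{2,1}(Ω₂) = (0.361718, 0.089247) ; Δ = (0.114145, -0.080273)
  [+2]  conj(Y_{2,2})(Ω₁) = (-0.033259, -0.238047) ; Y_{2,2}(Ω₂) = (0.125828, 0.066116) ; Δ = (0.011554, -0.032152)
Total Σ_m = (0.263274, 0.000000). Multiply by 2.513274: (0.661680, 0.000000). P_2(cos γ) = 0.661680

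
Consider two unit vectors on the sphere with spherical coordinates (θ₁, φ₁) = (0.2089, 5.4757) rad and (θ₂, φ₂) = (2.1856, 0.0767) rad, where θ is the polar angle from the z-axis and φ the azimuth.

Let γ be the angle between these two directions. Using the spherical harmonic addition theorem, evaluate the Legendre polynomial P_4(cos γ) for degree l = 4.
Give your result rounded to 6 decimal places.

Expand P_4 via completeness: Σ_{m} conj(Y_{4,m}) at Ω₁ times Y_{4,m} at Ω₂ —
  m=-4: Y*=-0.000815+0.000072i  Y=+0.187856-0.059513i  product -0.000149+0.000062i
  m=-3: Y*=-0.008217-0.007194i  Y=-0.383177+0.089759i  product +0.003794+0.002019i
  m=-2: Y*=-0.003621-0.081912i  Y=+0.293159-0.045327i  product -0.004774-0.023849i
  m=-1: Y*=+0.245429-0.256517i  Y=+0.149160-0.011463i  product +0.033668-0.041076i
  m=+0: Y*=+0.671147-0.000000i  Y=-0.328660+0.000000i  product -0.220579+0.000000i
  m=+1: Y*=-0.245429-0.256517i  Y=-0.149160-0.011463i  product +0.033668+0.041076i
  m=+2: Y*=-0.003621+0.081912i  Y=+0.293159+0.045327i  product -0.004774+0.023849i
  m=+3: Y*=+0.008217-0.007194i  Y=+0.383177+0.089759i  product +0.003794-0.002019i
  m=+4: Y*=-0.000815-0.000072i  Y=+0.187856+0.059513i  product -0.000149-0.000062i
Σ over m = -0.155501+0.000000i; ×(4π/9) → -0.217121+0.000000i. Real part: -0.217121

-0.217121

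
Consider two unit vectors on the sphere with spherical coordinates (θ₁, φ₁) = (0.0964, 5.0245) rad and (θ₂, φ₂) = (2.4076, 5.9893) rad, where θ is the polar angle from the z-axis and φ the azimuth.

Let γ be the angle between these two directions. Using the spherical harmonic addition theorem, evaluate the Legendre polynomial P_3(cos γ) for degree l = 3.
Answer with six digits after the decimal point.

0.187390

Expand P_3 via completeness: Σ_{m} conj(Y_{3,m}) at Ω₁ times Y_{3,m} at Ω₂ —
  m=-3: -0.00030 + 0.00022j × 0.07974 + 0.09678j = -0.00005 - 0.00001j  (running Σ = -0.00005 - 0.00001j)
  m=-2: -0.00765 - 0.00551j × -0.28334 - 0.18880j = 0.00113 + 0.00300j  (running Σ = 0.00108 + 0.00299j)
  m=-1: 0.03776 - 0.11704j × 0.36396 + 0.11015j = 0.02664 - 0.03844j  (running Σ = 0.02772 - 0.03545j)
  m=0: 0.72568 + 0.00000j × 0.06745 + 0.00000j = 0.04895 + 0.00000j  (running Σ = 0.07667 - 0.03545j)
  m=1: -0.03776 - 0.11704j × -0.36396 + 0.11015j = 0.02664 + 0.03844j  (running Σ = 0.10330 + 0.00299j)
  m=2: -0.00765 + 0.00551j × -0.28334 + 0.18880j = 0.00113 - 0.00300j  (running Σ = 0.10443 - 0.00001j)
  m=3: 0.00030 + 0.00022j × -0.07974 + 0.09678j = -0.00005 + 0.00001j  (running Σ = 0.10438 + 0.00000j)
Σ over m = 0.10438 + 0.00000j; ×(4π/7) → 0.18739 + 0.00000j. Real part: 0.187390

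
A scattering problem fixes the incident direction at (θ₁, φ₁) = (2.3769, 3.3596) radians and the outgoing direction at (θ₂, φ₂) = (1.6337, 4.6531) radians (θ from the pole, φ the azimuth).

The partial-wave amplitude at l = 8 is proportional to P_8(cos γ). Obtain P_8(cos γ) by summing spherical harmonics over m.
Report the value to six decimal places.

Summing Y*_{l m}(θ₁,φ₁)·Y_{l m}(θ₂,φ₂) over m ∈ [−8, 8]; prefactor 4π/(2·8+1) = 0.739198:
  m=-8: -0.00469 + 0.02679j × 0.45132 + 0.23171j = -0.00833 + 0.01101j  (running Σ = -0.00833 + 0.01101j)
  m=-7: 0.00507 + 0.11330j × -0.05154 + 0.11697j = -0.01351 - 0.00525j  (running Σ = -0.02184 + 0.00576j)
  m=-6: 0.07332 + 0.27259j × 0.32801 + 0.12187j = -0.00917 + 0.09835j  (running Σ = -0.03101 + 0.10411j)
  m=-5: 0.20761 + 0.39804j × -0.04348 + 0.14235j = -0.06569 + 0.01225j  (running Σ = -0.09670 + 0.11635j)
  m=-4: 0.25422 + 0.30257j × 0.29304 + 0.07083j = 0.05307 + 0.10667j  (running Σ = -0.04363 + 0.22303j)
  m=-3: 0.00594 + 0.00456j × -0.02799 + 0.15568j = -0.00088 + 0.00080j  (running Σ = -0.04451 + 0.22382j)
  m=-2: -0.33632 - 0.15670j × 0.27813 + 0.03314j = -0.08835 - 0.05473j  (running Σ = -0.13285 + 0.16910j)
  m=-1: -0.18761 - 0.04156j × -0.00960 + 0.16174j = 0.00852 - 0.02995j  (running Σ = -0.12433 + 0.13915j)
  m=0: 0.31864 + 0.00000j × 0.27377 + 0.00000j = 0.08723 + 0.00000j  (running Σ = -0.03710 + 0.13915j)
  m=1: 0.18761 - 0.04156j × 0.00960 + 0.16174j = 0.00852 + 0.02995j  (running Σ = -0.02857 + 0.16910j)
  m=2: -0.33632 + 0.15670j × 0.27813 - 0.03314j = -0.08835 + 0.05473j  (running Σ = -0.11692 + 0.22382j)
  m=3: -0.00594 + 0.00456j × 0.02799 + 0.15568j = -0.00088 - 0.00080j  (running Σ = -0.11780 + 0.22303j)
  m=4: 0.25422 - 0.30257j × 0.29304 - 0.07083j = 0.05307 - 0.10667j  (running Σ = -0.06473 + 0.11635j)
  m=5: -0.20761 + 0.39804j × 0.04348 + 0.14235j = -0.06569 - 0.01225j  (running Σ = -0.13042 + 0.10411j)
  m=6: 0.07332 - 0.27259j × 0.32801 - 0.12187j = -0.00917 - 0.09835j  (running Σ = -0.13959 + 0.00576j)
  m=7: -0.00507 + 0.11330j × 0.05154 + 0.11697j = -0.01351 + 0.00525j  (running Σ = -0.15310 + 0.01101j)
  m=8: -0.00469 - 0.02679j × 0.45132 - 0.23171j = -0.00833 - 0.01101j  (running Σ = -0.16143 + 0.00000j)
Accumulated sum -0.16143 + 0.00000j; after 4π/(2l+1) scaling, -0.11933 + 0.00000j ⇒ P_8 = -0.119327

-0.119327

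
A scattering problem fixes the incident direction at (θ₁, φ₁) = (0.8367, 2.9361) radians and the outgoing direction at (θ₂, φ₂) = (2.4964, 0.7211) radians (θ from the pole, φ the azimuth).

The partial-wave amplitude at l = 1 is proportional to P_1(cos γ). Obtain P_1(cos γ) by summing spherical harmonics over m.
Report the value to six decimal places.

Summing Y*_{l m}(θ₁,φ₁)·Y_{l m}(θ₂,φ₂) over m ∈ [−1, 1]; prefactor 4π/(2·1+1) = 4.188790:
  m=-1: Y*=(-0.251111, 0.052340)  Y=(0.156047, -0.137168)  product (-0.032006, 0.042612)
  m=+0: Y*=(0.327323, -0.000000)  Y=(-0.390386, 0.000000)  product (-0.127782, 0.000000)
  m=+1: Y*=(0.251111, 0.052340)  Y=(-0.156047, -0.137168)  product (-0.032006, -0.042612)
Accumulated sum (-0.191794, 0.000000); after 4π/(2l+1) scaling, (-0.803383, 0.000000) ⇒ P_1 = -0.803383

-0.803383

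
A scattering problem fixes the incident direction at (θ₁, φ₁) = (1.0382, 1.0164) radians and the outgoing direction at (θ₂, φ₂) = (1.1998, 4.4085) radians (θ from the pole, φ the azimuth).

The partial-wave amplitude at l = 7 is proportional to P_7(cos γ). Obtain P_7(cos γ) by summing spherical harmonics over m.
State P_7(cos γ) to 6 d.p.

-0.323510

Term-by-term m-sum for l=7 (normalisation 4π/15 = 0.837758):
  term(m=-7) = +0.009773+0.052878i   from Y*(Ω₁)=+0.118636+0.130142i, Y(Ω₂)=+0.259293+0.161275i
  term(m=-6) = +0.011686-0.172217i   from Y*(Ω₁)=+0.381756-0.071357i, Y(Ω₂)=+0.111053-0.430361i
  term(m=-5) = -0.023427+0.071106i   from Y*(Ω₁)=+0.147929-0.381834i, Y(Ω₂)=-0.182588+0.009384i
  term(m=-4) = -0.010080+0.015769i   from Y*(Ω₁)=-0.043516-0.057626i, Y(Ω₂)=-0.090147-0.242998i
  term(m=-3) = -0.066900+0.062515i   from Y*(Ω₁)=+0.317703-0.029437i, Y(Ω₂)=-0.226859+0.175750i
  term(m=-2) = -0.029589+0.016203i   from Y*(Ω₁)=+0.101323-0.203482i, Y(Ω₂)=-0.121830-0.084747i
  term(m=-1) = -0.069750+0.017848i   from Y*(Ω₁)=+0.123232+0.199027i, Y(Ω₂)=-0.092034+0.293472i
  term(m=+0) = -0.029587+0.000000i   from Y*(Ω₁)=+0.260093-0.000000i, Y(Ω₂)=-0.113756+0.000000i
  term(m=+1) = -0.069750-0.017848i   from Y*(Ω₁)=-0.123232+0.199027i, Y(Ω₂)=+0.092034+0.293472i
  term(m=+2) = -0.029589-0.016203i   from Y*(Ω₁)=+0.101323+0.203482i, Y(Ω₂)=-0.121830+0.084747i
  term(m=+3) = -0.066900-0.062515i   from Y*(Ω₁)=-0.317703-0.029437i, Y(Ω₂)=+0.226859+0.175750i
  term(m=+4) = -0.010080-0.015769i   from Y*(Ω₁)=-0.043516+0.057626i, Y(Ω₂)=-0.090147+0.242998i
  term(m=+5) = -0.023427-0.071106i   from Y*(Ω₁)=-0.147929-0.381834i, Y(Ω₂)=+0.182588+0.009384i
  term(m=+6) = +0.011686+0.172217i   from Y*(Ω₁)=+0.381756+0.071357i, Y(Ω₂)=+0.111053+0.430361i
  term(m=+7) = +0.009773-0.052878i   from Y*(Ω₁)=-0.118636+0.130142i, Y(Ω₂)=-0.259293+0.161275i
Accumulated sum -0.386162-0.000000i; after 4π/(2l+1) scaling, -0.323510-0.000000i ⇒ P_7 = -0.323510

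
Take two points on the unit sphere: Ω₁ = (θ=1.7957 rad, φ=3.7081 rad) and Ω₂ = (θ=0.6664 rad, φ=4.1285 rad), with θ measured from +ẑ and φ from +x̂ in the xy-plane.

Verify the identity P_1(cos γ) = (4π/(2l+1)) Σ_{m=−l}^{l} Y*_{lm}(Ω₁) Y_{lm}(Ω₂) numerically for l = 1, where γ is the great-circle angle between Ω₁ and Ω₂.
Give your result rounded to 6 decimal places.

0.374823

Addition theorem: P_1(cos γ) = (4π/3) Σ_m Y*_{lm}(Ω₁) Y_{lm}(Ω₂), m = −1…1:
  m=-1: -0.284179-0.180753i × -0.117736+0.178187i = +0.065666-0.029356i  (running Σ = +0.065666-0.029356i)
  m=0: -0.108964-0.000000i × +0.384067+0.000000i = -0.041850-0.000000i  (running Σ = +0.023816-0.029356i)
  m=1: +0.284179-0.180753i × +0.117736+0.178187i = +0.065666+0.029356i  (running Σ = +0.089482+0.000000i)
Σ over m = +0.089482+0.000000i; ×(4π/3) → +0.374823+0.000000i. Real part: 0.374823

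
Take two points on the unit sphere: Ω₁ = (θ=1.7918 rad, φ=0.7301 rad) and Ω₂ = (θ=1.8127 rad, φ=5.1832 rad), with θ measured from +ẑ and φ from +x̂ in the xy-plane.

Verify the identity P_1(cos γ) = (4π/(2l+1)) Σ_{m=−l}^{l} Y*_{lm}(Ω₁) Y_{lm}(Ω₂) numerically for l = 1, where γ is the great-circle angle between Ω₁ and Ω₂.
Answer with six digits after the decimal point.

Addition theorem: P_1(cos γ) = (4π/3) Σ_m Y*_{lm}(Ω₁) Y_{lm}(Ω₂), m = −1…1:
  term(m=-1) = -0.028991+0.109292i   from Y*(Ω₁)=+0.251169+0.224821i, Y(Ω₂)=+0.152156+0.298940i
  term(m=+0) = +0.012536+0.000000i   from Y*(Ω₁)=-0.107106-0.000000i, Y(Ω₂)=-0.117045+0.000000i
  term(m=+1) = -0.028991-0.109292i   from Y*(Ω₁)=-0.251169+0.224821i, Y(Ω₂)=-0.152156+0.298940i
Total Σ_m = -0.045446+0.000000i. Multiply by 4.188790: -0.190362+0.000000i. P_1(cos γ) = -0.190362

-0.190362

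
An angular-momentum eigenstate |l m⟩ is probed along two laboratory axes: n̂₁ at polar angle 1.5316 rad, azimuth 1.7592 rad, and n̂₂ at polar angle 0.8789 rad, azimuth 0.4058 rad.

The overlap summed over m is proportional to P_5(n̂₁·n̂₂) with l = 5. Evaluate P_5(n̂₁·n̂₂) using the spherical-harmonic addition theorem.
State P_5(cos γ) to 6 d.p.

Expand P_5 via completeness: Σ_{m} conj(Y_{5,m}) at Ω₁ times Y_{5,m} at Ω₂ —
  [-5]  conj(Y_{5,-5})(Ω₁) = (-0.373926, 0.271936) ; Y_{5,-5}(Ω₂) = (-0.055585, -0.112699) ; Δ = (0.051431, 0.027026)
  [-4]  conj(Y_{5,-4})(Ω₁) = (0.041812, 0.039235) ; Y_{5,-4}(Ω₂) = (-0.017245, -0.328785) ; Δ = (0.012179, -0.014424)
  [-3]  conj(Y_{5,-3})(Ω₁) = (-0.182304, 0.287440) ; Y_{5,-3}(Ω₂) = (0.145599, -0.394703) ; Δ = (0.086910, 0.113807)
  [-2]  conj(Y_{5,-2})(Ω₁) = (0.061374, 0.024287) ; Y_{5,-2}(Ω₂) = (0.097588, -0.102841) ; Δ = (0.008487, -0.003942)
  [-1]  conj(Y_{5,-1})(Ω₁) = (-0.058654, 0.307630) ; Y_{5,-1}(Ω₂) = (-0.276279, 0.118702) ; Δ = (-0.020311, -0.091954)
  [+0]  conj(Y_{5,0})(Ω₁) = (0.068251, -0.000000) ; Y_{5,0}(Ω₂) = (-0.227939, 0.000000) ; Δ = (-0.015557, 0.000000)
  [+1]  conj(Y_{5,1})(Ω₁) = (0.058654, 0.307630) ; Y_{5,1}(Ω₂) = (0.276279, 0.118702) ; Δ = (-0.020311, 0.091954)
  [+2]  conj(Y_{5,2})(Ω₁) = (0.061374, -0.024287) ; Y_{5,2}(Ω₂) = (0.097588, 0.102841) ; Δ = (0.008487, 0.003942)
  [+3]  conj(Y_{5,3})(Ω₁) = (0.182304, 0.287440) ; Y_{5,3}(Ω₂) = (-0.145599, -0.394703) ; Δ = (0.086910, -0.113807)
  [+4]  conj(Y_{5,4})(Ω₁) = (0.041812, -0.039235) ; Y_{5,4}(Ω₂) = (-0.017245, 0.328785) ; Δ = (0.012179, 0.014424)
  [+5]  conj(Y_{5,5})(Ω₁) = (0.373926, 0.271936) ; Y_{5,5}(Ω₂) = (0.055585, -0.112699) ; Δ = (0.051431, -0.027026)
Σ over m = (0.261835, -0.000000); ×(4π/11) → (0.299120, -0.000000). Real part: 0.299120

0.299120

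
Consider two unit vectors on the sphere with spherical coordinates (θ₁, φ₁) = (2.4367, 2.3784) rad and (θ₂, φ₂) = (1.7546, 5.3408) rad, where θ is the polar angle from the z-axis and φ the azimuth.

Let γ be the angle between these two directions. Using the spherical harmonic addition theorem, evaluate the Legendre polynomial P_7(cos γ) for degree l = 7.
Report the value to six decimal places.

Expand P_7 via completeness: Σ_{m} conj(Y_{7,m}) at Ω₁ times Y_{7,m} at Ω₂ —
  m=-7: Y*=-0.01413 - 0.01938j  Y=0.42234 + 0.13692j  product -0.00331 - 0.01012j
  m=-6: Y*=0.01401 - 0.10453j  Y=-0.24974 + 0.18166j  product 0.01549 + 0.02865j
  m=-5: Y*=0.21415 - 0.17119j  Y=0.00009 + 0.19068j  product 0.03266 + 0.04082j
  m=-4: Y*=0.44575 + 0.03970j  Y=-0.26019 - 0.18889j  product -0.10848 - 0.09453j
  m=-3: Y*=0.25448 + 0.29086j  Y=-0.09547 + 0.03105j  product -0.03332 - 0.01987j
  m=-2: Y*=0.00152 - 0.03429j  Y=0.09804 - 0.30194j  product -0.01020 - 0.00382j
  m=-1: Y*=0.28460 - 0.27223j  Y=-0.03790 - 0.05216j  product -0.02499 - 0.00453j
  m=+0: Y*=0.09003 + 0.00000j  Y=0.31494 + 0.00000j  product 0.02835 + 0.00000j
  m=+1: Y*=-0.28460 - 0.27223j  Y=0.03790 - 0.05216j  product -0.02499 + 0.00453j
  m=+2: Y*=0.00152 + 0.03429j  Y=0.09804 + 0.30194j  product -0.01020 + 0.00382j
  m=+3: Y*=-0.25448 + 0.29086j  Y=0.09547 + 0.03105j  product -0.03332 + 0.01987j
  m=+4: Y*=0.44575 - 0.03970j  Y=-0.26019 + 0.18889j  product -0.10848 + 0.09453j
  m=+5: Y*=-0.21415 - 0.17119j  Y=-0.00009 + 0.19068j  product 0.03266 - 0.04082j
  m=+6: Y*=0.01401 + 0.10453j  Y=-0.24974 - 0.18166j  product 0.01549 - 0.02865j
  m=+7: Y*=0.01413 - 0.01938j  Y=-0.42234 + 0.13692j  product -0.00331 + 0.01012j
Σ over m = -0.23596 - 0.00000j; ×(4π/15) → -0.19768 - 0.00000j. Real part: -0.197679

-0.197679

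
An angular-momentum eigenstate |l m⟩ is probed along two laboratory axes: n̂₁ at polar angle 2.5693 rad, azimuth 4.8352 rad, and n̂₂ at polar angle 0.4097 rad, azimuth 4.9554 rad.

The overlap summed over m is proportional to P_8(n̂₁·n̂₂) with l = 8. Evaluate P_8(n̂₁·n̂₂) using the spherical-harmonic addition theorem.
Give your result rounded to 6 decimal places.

Term-by-term m-sum for l=8 (normalisation 4π/17 = 0.739198):
  m=-8: 0.00212 + 0.00317j × -0.00012 - 0.00030j = 0.00000 - 0.00000j  (running Σ = 0.00000 - 0.00000j)
  m=-7: 0.01794 - 0.01546j × -0.00298 + 0.00039j = -0.00005 + 0.00005j  (running Σ = -0.00005 + 0.00005j)
  m=-6: -0.06752 - 0.06126j × -0.00197 + 0.01736j = 0.00120 - 0.00105j  (running Σ = 0.00115 - 0.00100j)
  m=-5: -0.13946 + 0.19782j × 0.06745 + 0.02506j = -0.01436 + 0.00985j  (running Σ = -0.01321 + 0.00885j)
  m=-4: 0.38716 + 0.20713j × 0.12065 - 0.17683j = 0.08334 - 0.04347j  (running Σ = 0.07012 - 0.03462j)
  m=-3: 0.17237 - 0.44650j × -0.29452 - 0.32974j = -0.19799 + 0.07466j  (running Σ = -0.12787 + 0.04004j)
  m=-2: -0.12615 - 0.03162j × -0.48434 + 0.25587j = 0.06919 - 0.01696j  (running Σ = -0.05868 + 0.02308j)
  m=-1: 0.04511 - 0.36545j × 0.04181 + 0.16864j = 0.06352 - 0.00767j  (running Σ = 0.00484 + 0.01540j)
  m=0: -0.26296 + 0.00000j × -0.44581 + 0.00000j = 0.11723 + 0.00000j  (running Σ = 0.12207 + 0.01540j)
  m=1: -0.04511 - 0.36545j × -0.04181 + 0.16864j = 0.06352 + 0.00767j  (running Σ = 0.18559 + 0.02308j)
  m=2: -0.12615 + 0.03162j × -0.48434 - 0.25587j = 0.06919 + 0.01696j  (running Σ = 0.25478 + 0.04004j)
  m=3: -0.17237 - 0.44650j × 0.29452 - 0.32974j = -0.19799 - 0.07466j  (running Σ = 0.05678 - 0.03462j)
  m=4: 0.38716 - 0.20713j × 0.12065 + 0.17683j = 0.08334 + 0.04347j  (running Σ = 0.14012 + 0.00885j)
  m=5: 0.13946 + 0.19782j × -0.06745 + 0.02506j = -0.01436 - 0.00985j  (running Σ = 0.12576 - 0.00100j)
  m=6: -0.06752 + 0.06126j × -0.00197 - 0.01736j = 0.00120 + 0.00105j  (running Σ = 0.12695 + 0.00005j)
  m=7: -0.01794 - 0.01546j × 0.00298 + 0.00039j = -0.00005 - 0.00005j  (running Σ = 0.12691 - 0.00000j)
  m=8: 0.00212 - 0.00317j × -0.00012 + 0.00030j = 0.00000 + 0.00000j  (running Σ = 0.12691 + 0.00000j)
Σ over m = 0.12691 + 0.00000j; ×(4π/17) → 0.09381 + 0.00000j. Real part: 0.093810

0.093810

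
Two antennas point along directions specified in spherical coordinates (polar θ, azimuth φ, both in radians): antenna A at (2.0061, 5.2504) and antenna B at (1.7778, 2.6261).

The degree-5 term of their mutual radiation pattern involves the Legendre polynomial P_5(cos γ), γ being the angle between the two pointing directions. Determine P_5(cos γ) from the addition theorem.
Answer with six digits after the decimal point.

Addition theorem: P_5(cos γ) = (4π/11) Σ_m Y*_{lm}(Ω₁) Y_{lm}(Ω₂), m = −5…5:
  m=-5: (0.124135, 0.255974) × (0.352100, -0.222780) = (0.100734, 0.062474)  (running Σ = (0.100734, 0.062474))
  m=-4: (0.229716, -0.349669) × (0.130514, -0.243997) = (-0.055337, -0.101687)  (running Σ = (0.045397, -0.039213))
  m=-3: (-0.154693, -0.006693) × (0.004887, 0.200922) = (0.000589, -0.031114)  (running Σ = (0.045985, -0.070327))
  m=-2: (-0.130167, -0.241257) × (0.149737, 0.249907) = (0.040801, -0.068655)  (running Σ = (0.086786, -0.138982))
  m=-1: (-0.122841, 0.205857) × (-0.121653, -0.068927) = (0.029133, -0.016576)  (running Σ = (0.115919, -0.155558))
  m=0: (-0.224128, -0.000000) × (-0.292177, 0.000000) = (0.065485, 0.000000)  (running Σ = (0.181404, -0.155558))
  m=1: (0.122841, 0.205857) × (0.121653, -0.068927) = (0.029133, 0.016576)  (running Σ = (0.210537, -0.138982))
  m=2: (-0.130167, 0.241257) × (0.149737, -0.249907) = (0.040801, 0.068655)  (running Σ = (0.251338, -0.070327))
  m=3: (0.154693, -0.006693) × (-0.004887, 0.200922) = (0.000589, 0.031114)  (running Σ = (0.251927, -0.039213))
  m=4: (0.229716, 0.349669) × (0.130514, 0.243997) = (-0.055337, 0.101687)  (running Σ = (0.196590, 0.062474))
  m=5: (-0.124135, 0.255974) × (-0.352100, -0.222780) = (0.100734, -0.062474)  (running Σ = (0.297323, 0.000000))
Accumulated sum (0.297323, 0.000000); after 4π/(2l+1) scaling, (0.339661, 0.000000) ⇒ P_5 = 0.339661

0.339661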